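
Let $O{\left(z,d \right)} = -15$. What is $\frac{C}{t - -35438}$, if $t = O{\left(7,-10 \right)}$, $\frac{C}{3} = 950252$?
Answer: $\frac{2850756}{35423} \approx 80.478$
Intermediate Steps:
$C = 2850756$ ($C = 3 \cdot 950252 = 2850756$)
$t = -15$
$\frac{C}{t - -35438} = \frac{2850756}{-15 - -35438} = \frac{2850756}{-15 + 35438} = \frac{2850756}{35423}$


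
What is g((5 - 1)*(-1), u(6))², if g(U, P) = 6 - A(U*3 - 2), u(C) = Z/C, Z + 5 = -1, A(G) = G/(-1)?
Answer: 64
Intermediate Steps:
A(G) = -G (A(G) = G*(-1) = -G)
Z = -6 (Z = -5 - 1 = -6)
u(C) = -6/C
g(U, P) = 4 + 3*U (g(U, P) = 6 - (-1)*(U*3 - 2) = 6 - (-1)*(3*U - 2) = 6 - (-1)*(-2 + 3*U) = 6 - (2 - 3*U) = 6 + (-2 + 3*U) = 4 + 3*U)
g((5 - 1)*(-1), u(6))² = (4 + 3*((5 - 1)*(-1)))² = (4 + 3*(4*(-1)))² = (4 + 3*(-4))² = (4 - 12)² = (-8)² = 64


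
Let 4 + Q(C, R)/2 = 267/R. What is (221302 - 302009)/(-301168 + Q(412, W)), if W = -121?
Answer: 9765547/36442830 ≈ 0.26797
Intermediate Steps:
Q(C, R) = -8 + 534/R (Q(C, R) = -8 + 2*(267/R) = -8 + 534/R)
(221302 - 302009)/(-301168 + Q(412, W)) = (221302 - 302009)/(-301168 + (-8 + 534/(-121))) = -80707/(-301168 + (-8 + 534*(-1/121))) = -80707/(-301168 + (-8 - 534/121)) = -80707/(-301168 - 1502/121) = -80707/(-36442830/121) = -80707*(-121/36442830) = 9765547/36442830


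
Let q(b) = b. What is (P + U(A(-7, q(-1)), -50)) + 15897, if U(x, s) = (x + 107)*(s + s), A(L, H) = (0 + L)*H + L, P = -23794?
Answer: -18597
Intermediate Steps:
A(L, H) = L + H*L (A(L, H) = L*H + L = H*L + L = L + H*L)
U(x, s) = 2*s*(107 + x) (U(x, s) = (107 + x)*(2*s) = 2*s*(107 + x))
(P + U(A(-7, q(-1)), -50)) + 15897 = (-23794 + 2*(-50)*(107 - 7*(1 - 1))) + 15897 = (-23794 + 2*(-50)*(107 - 7*0)) + 15897 = (-23794 + 2*(-50)*(107 + 0)) + 15897 = (-23794 + 2*(-50)*107) + 15897 = (-23794 - 10700) + 15897 = -34494 + 15897 = -18597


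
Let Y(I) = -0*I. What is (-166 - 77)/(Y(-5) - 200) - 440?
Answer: -87757/200 ≈ -438.79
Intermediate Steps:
Y(I) = 0 (Y(I) = -1*0 = 0)
(-166 - 77)/(Y(-5) - 200) - 440 = (-166 - 77)/(0 - 200) - 440 = -243/(-200) - 440 = -243*(-1/200) - 440 = 243/200 - 440 = -87757/200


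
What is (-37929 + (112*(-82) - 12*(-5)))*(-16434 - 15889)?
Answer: 1520894119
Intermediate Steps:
(-37929 + (112*(-82) - 12*(-5)))*(-16434 - 15889) = (-37929 + (-9184 + 60))*(-32323) = (-37929 - 9124)*(-32323) = -47053*(-32323) = 1520894119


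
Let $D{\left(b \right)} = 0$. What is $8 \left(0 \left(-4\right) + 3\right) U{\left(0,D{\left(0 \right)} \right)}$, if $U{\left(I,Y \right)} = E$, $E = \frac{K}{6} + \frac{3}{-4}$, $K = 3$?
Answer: $-6$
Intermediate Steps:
$E = - \frac{1}{4}$ ($E = \frac{3}{6} + \frac{3}{-4} = 3 \cdot \frac{1}{6} + 3 \left(- \frac{1}{4}\right) = \frac{1}{2} - \frac{3}{4} = - \frac{1}{4} \approx -0.25$)
$U{\left(I,Y \right)} = - \frac{1}{4}$
$8 \left(0 \left(-4\right) + 3\right) U{\left(0,D{\left(0 \right)} \right)} = 8 \left(0 \left(-4\right) + 3\right) \left(- \frac{1}{4}\right) = 8 \left(0 + 3\right) \left(- \frac{1}{4}\right) = 8 \cdot 3 \left(- \frac{1}{4}\right) = 24 \left(- \frac{1}{4}\right) = -6$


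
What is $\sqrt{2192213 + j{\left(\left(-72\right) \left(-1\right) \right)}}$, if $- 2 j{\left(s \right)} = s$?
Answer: $\sqrt{2192177} \approx 1480.6$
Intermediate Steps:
$j{\left(s \right)} = - \frac{s}{2}$
$\sqrt{2192213 + j{\left(\left(-72\right) \left(-1\right) \right)}} = \sqrt{2192213 - \frac{\left(-72\right) \left(-1\right)}{2}} = \sqrt{2192213 - 36} = \sqrt{2192177}$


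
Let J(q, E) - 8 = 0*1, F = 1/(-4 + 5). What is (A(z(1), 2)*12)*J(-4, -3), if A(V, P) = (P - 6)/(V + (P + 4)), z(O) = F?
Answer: -384/7 ≈ -54.857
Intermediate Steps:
F = 1 (F = 1/1 = 1)
J(q, E) = 8 (J(q, E) = 8 + 0*1 = 8 + 0 = 8)
z(O) = 1
A(V, P) = (-6 + P)/(4 + P + V) (A(V, P) = (-6 + P)/(V + (4 + P)) = (-6 + P)/(4 + P + V))
(A(z(1), 2)*12)*J(-4, -3) = (((-6 + 2)/(4 + 2 + 1))*12)*8 = ((-4/7)*12)*8 = (((⅐)*(-4))*12)*8 = -4/7*12*8 = -48/7*8 = -384/7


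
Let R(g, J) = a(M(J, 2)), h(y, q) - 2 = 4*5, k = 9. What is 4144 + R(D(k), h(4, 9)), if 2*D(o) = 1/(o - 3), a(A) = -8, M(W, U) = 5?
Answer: 4136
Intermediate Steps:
h(y, q) = 22 (h(y, q) = 2 + 4*5 = 2 + 20 = 22)
D(o) = 1/(2*(-3 + o)) (D(o) = 1/(2*(o - 3)) = 1/(2*(-3 + o)))
R(g, J) = -8
4144 + R(D(k), h(4, 9)) = 4144 - 8 = 4136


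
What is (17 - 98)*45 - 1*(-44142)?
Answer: 40497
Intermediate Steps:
(17 - 98)*45 - 1*(-44142) = -81*45 + 44142 = -3645 + 44142 = 40497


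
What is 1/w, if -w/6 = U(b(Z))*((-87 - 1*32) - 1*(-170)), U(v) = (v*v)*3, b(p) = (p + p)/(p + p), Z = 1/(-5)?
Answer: -1/918 ≈ -0.0010893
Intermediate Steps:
Z = -⅕ ≈ -0.20000
b(p) = 1 (b(p) = (2*p)/((2*p)) = (2*p)*(1/(2*p)) = 1)
U(v) = 3*v² (U(v) = v²*3 = 3*v²)
w = -918 (w = -6*3*1²*((-87 - 1*32) - 1*(-170)) = -6*3*1*((-87 - 32) + 170) = -18*(-119 + 170) = -18*51 = -6*153 = -918)
1/w = 1/(-918) = -1/918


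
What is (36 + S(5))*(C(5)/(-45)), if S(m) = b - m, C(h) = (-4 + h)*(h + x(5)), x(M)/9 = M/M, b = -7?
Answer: -112/15 ≈ -7.4667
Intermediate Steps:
x(M) = 9 (x(M) = 9*(M/M) = 9*1 = 9)
C(h) = (-4 + h)*(9 + h) (C(h) = (-4 + h)*(h + 9) = (-4 + h)*(9 + h))
S(m) = -7 - m
(36 + S(5))*(C(5)/(-45)) = (36 + (-7 - 1*5))*((-36 + 5² + 5*5)/(-45)) = (36 + (-7 - 5))*((-36 + 25 + 25)*(-1/45)) = (36 - 12)*(14*(-1/45)) = 24*(-14/45) = -112/15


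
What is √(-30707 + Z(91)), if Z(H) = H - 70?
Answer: I*√30686 ≈ 175.17*I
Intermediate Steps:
Z(H) = -70 + H
√(-30707 + Z(91)) = √(-30707 + (-70 + 91)) = √(-30707 + 21) = √(-30686) = I*√30686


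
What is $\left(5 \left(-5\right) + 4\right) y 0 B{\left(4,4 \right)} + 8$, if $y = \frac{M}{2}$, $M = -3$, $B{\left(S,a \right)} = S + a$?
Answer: $8$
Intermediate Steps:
$y = - \frac{3}{2} \approx -1.5$
$\left(5 \left(-5\right) + 4\right) y 0 B{\left(4,4 \right)} + 8 = \left(5 \left(-5\right) + 4\right) \left(- \frac{3}{2}\right) 0 \left(4 + 4\right) + 8 = \left(-25 + 4\right) 0 \cdot 8 + 8 = \left(-21\right) 0 + 8 = 0 + 8 = 8$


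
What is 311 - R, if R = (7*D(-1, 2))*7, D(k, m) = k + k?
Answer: 409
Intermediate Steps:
D(k, m) = 2*k
R = -98 (R = (7*(2*(-1)))*7 = (7*(-2))*7 = -14*7 = -98)
311 - R = 311 - 1*(-98) = 311 + 98 = 409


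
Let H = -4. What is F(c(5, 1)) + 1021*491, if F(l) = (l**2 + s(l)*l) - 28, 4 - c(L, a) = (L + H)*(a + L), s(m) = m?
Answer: 501291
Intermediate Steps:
c(L, a) = 4 - (-4 + L)*(L + a) (c(L, a) = 4 - (L - 4)*(a + L) = 4 - (-4 + L)*(L + a))
F(l) = -28 + 2*l**2 (F(l) = (l**2 + l*l) - 28 = (l**2 + l**2) - 28 = 2*l**2 - 28 = -28 + 2*l**2)
F(c(5, 1)) + 1021*491 = (-28 + 2*(4 - 1*5**2 + 4*5 + 4*1 - 1*5*1)**2) + 1021*491 = (-28 + 2*(4 - 1*25 + 20 + 4 - 5)**2) + 501311 = (-28 + 2*(4 - 25 + 20 + 4 - 5)**2) + 501311 = (-28 + 2*(-2)**2) + 501311 = (-28 + 2*4) + 501311 = (-28 + 8) + 501311 = -20 + 501311 = 501291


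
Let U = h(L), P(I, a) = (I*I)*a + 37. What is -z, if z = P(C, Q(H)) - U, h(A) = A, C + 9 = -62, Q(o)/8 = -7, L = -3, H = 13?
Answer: 282256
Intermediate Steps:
Q(o) = -56 (Q(o) = 8*(-7) = -56)
C = -71 (C = -9 - 62 = -71)
P(I, a) = 37 + a*I**2 (P(I, a) = I**2*a + 37 = a*I**2 + 37 = 37 + a*I**2)
U = -3
z = -282256 (z = (37 - 56*(-71)**2) - 1*(-3) = (37 - 56*5041) + 3 = (37 - 282296) + 3 = -282259 + 3 = -282256)
-z = -1*(-282256) = 282256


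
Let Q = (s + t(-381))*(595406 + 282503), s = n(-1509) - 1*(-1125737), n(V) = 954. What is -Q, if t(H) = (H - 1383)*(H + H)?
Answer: -2169189353831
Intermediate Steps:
t(H) = 2*H*(-1383 + H) (t(H) = (-1383 + H)*(2*H) = 2*H*(-1383 + H))
s = 1126691 (s = 954 - 1*(-1125737) = 954 + 1125737 = 1126691)
Q = 2169189353831 (Q = (1126691 + 2*(-381)*(-1383 - 381))*(595406 + 282503) = (1126691 + 2*(-381)*(-1764))*877909 = (1126691 + 1344168)*877909 = 2470859*877909 = 2169189353831)
-Q = -1*2169189353831 = -2169189353831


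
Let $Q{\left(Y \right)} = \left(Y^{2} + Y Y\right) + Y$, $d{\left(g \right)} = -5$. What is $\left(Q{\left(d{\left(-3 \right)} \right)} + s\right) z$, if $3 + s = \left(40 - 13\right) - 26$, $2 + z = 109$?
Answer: $4601$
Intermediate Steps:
$z = 107$ ($z = -2 + 109 = 107$)
$s = -2$ ($s = -3 + \left(\left(40 - 13\right) - 26\right) = -3 + \left(27 - 26\right) = -3 + 1 = -2$)
$Q{\left(Y \right)} = Y + 2 Y^{2}$ ($Q{\left(Y \right)} = \left(Y^{2} + Y^{2}\right) + Y = 2 Y^{2} + Y = Y + 2 Y^{2}$)
$\left(Q{\left(d{\left(-3 \right)} \right)} + s\right) z = \left(- 5 \left(1 + 2 \left(-5\right)\right) - 2\right) 107 = \left(- 5 \left(1 - 10\right) - 2\right) 107 = \left(\left(-5\right) \left(-9\right) - 2\right) 107 = \left(45 - 2\right) 107 = 43 \cdot 107 = 4601$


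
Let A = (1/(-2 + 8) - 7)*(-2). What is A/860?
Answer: 41/2580 ≈ 0.015891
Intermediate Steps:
A = 41/3 (A = (1/6 - 7)*(-2) = (⅙ - 7)*(-2) = -41/6*(-2) = 41/3 ≈ 13.667)
A/860 = (41/3)/860 = (41/3)*(1/860) = 41/2580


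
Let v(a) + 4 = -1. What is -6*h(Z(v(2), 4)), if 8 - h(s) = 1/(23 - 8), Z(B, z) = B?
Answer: -238/5 ≈ -47.600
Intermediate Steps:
v(a) = -5 (v(a) = -4 - 1 = -5)
h(s) = 119/15 (h(s) = 8 - 1/(23 - 8) = 8 - 1/15 = 119/15)
-6*h(Z(v(2), 4)) = -6*119/15 = -238/5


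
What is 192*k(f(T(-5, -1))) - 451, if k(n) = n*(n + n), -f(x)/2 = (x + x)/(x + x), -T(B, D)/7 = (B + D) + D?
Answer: 1085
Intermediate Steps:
T(B, D) = -14*D - 7*B (T(B, D) = -7*((B + D) + D) = -7*(B + 2*D) = -14*D - 7*B)
f(x) = -2 (f(x) = -2*(x + x)/(x + x) = -2*2*x/(2*x) = -2*2*x*1/(2*x) = -2*1 = -2)
k(n) = 2*n**2 (k(n) = n*(2*n) = 2*n**2)
192*k(f(T(-5, -1))) - 451 = 192*(2*(-2)**2) - 451 = 192*(2*4) - 451 = 192*8 - 451 = 1536 - 451 = 1085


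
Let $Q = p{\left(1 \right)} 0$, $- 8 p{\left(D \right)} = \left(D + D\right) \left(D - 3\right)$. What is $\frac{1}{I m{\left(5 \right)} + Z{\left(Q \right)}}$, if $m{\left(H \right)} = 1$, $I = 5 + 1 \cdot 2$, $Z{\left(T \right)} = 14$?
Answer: $\frac{1}{21} \approx 0.047619$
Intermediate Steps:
$p{\left(D \right)} = - \frac{D \left(-3 + D\right)}{4}$ ($p{\left(D \right)} = - \frac{\left(D + D\right) \left(D - 3\right)}{8} = - \frac{2 D \left(-3 + D\right)}{8} = - \frac{D \left(-3 + D\right)}{4}$)
$Q = 0$ ($Q = \frac{1}{4} \cdot 1 \left(3 - 1\right) 0 = \frac{1}{4} \cdot 1 \cdot 2 \cdot 0 = \frac{1}{2} \cdot 0 = 0$)
$I = 7$ ($I = 5 + 2 = 7$)
$\frac{1}{I m{\left(5 \right)} + Z{\left(Q \right)}} = \frac{1}{7 \cdot 1 + 14} = \frac{1}{7 + 14} = \frac{1}{21}$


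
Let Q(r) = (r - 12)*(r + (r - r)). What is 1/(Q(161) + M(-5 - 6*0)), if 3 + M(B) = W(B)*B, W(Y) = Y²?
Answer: 1/23861 ≈ 4.1909e-5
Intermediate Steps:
M(B) = -3 + B³ (M(B) = -3 + B²*B = -3 + B³)
Q(r) = r*(-12 + r) (Q(r) = (-12 + r)*(r + 0) = (-12 + r)*r = r*(-12 + r))
1/(Q(161) + M(-5 - 6*0)) = 1/(161*(-12 + 161) + (-3 + (-5 - 6*0)³)) = 1/(161*149 + (-3 + (-5 + 0)³)) = 1/(23989 + (-3 + (-5)³)) = 1/(23989 + (-3 - 125)) = 1/(23989 - 128) = 1/23861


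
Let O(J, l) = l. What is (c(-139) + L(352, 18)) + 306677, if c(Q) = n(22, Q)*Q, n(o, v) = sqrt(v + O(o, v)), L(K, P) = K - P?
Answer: 307011 - 139*I*sqrt(278) ≈ 3.0701e+5 - 2317.6*I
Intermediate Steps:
n(o, v) = sqrt(2)*sqrt(v) (n(o, v) = sqrt(v + v) = sqrt(2*v) = sqrt(2)*sqrt(v))
c(Q) = sqrt(2)*Q**(3/2) (c(Q) = (sqrt(2)*sqrt(Q))*Q = sqrt(2)*Q**(3/2))
(c(-139) + L(352, 18)) + 306677 = (sqrt(2)*(-139)**(3/2) + (352 - 1*18)) + 306677 = (sqrt(2)*(-139*I*sqrt(139)) + (352 - 18)) + 306677 = (-139*I*sqrt(278) + 334) + 306677 = (334 - 139*I*sqrt(278)) + 306677 = 307011 - 139*I*sqrt(278)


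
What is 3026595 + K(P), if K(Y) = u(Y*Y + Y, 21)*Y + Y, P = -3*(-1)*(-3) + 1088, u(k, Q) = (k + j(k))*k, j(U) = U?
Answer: 2930500778806874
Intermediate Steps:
u(k, Q) = 2*k**2 (u(k, Q) = (k + k)*k = (2*k)*k = 2*k**2)
P = 1079 (P = 3*(-3) + 1088 = -9 + 1088 = 1079)
K(Y) = Y + 2*Y*(Y + Y**2)**2 (K(Y) = (2*(Y*Y + Y)**2)*Y + Y = (2*(Y**2 + Y)**2)*Y + Y = (2*(Y + Y**2)**2)*Y + Y = 2*Y*(Y + Y**2)**2 + Y = Y + 2*Y*(Y + Y**2)**2)
3026595 + K(P) = 3026595 + (1079 + 2*1079**3*(1 + 1079)**2) = 3026595 + (1079 + 2*1256216039*1080**2) = 3026595 + (1079 + 2*1256216039*1166400) = 3026595 + (1079 + 2930500775779200) = 3026595 + 2930500775780279 = 2930500778806874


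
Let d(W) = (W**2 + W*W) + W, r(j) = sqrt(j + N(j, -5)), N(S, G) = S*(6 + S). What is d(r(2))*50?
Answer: 1800 + 150*sqrt(2) ≈ 2012.1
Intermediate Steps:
r(j) = sqrt(j + j*(6 + j))
d(W) = W + 2*W**2 (d(W) = (W**2 + W**2) + W = 2*W**2 + W = W + 2*W**2)
d(r(2))*50 = (sqrt(2*(7 + 2))*(1 + 2*sqrt(2*(7 + 2))))*50 = (sqrt(2*9)*(1 + 2*sqrt(2*9)))*50 = (sqrt(18)*(1 + 2*sqrt(18)))*50 = ((3*sqrt(2))*(1 + 2*(3*sqrt(2))))*50 = ((3*sqrt(2))*(1 + 6*sqrt(2)))*50 = (3*sqrt(2)*(1 + 6*sqrt(2)))*50 = 150*sqrt(2)*(1 + 6*sqrt(2))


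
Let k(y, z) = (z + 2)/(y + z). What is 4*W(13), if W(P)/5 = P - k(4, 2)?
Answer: 740/3 ≈ 246.67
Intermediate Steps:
k(y, z) = (2 + z)/(y + z)
W(P) = -10/3 + 5*P (W(P) = 5*(P - (2 + 2)/(4 + 2)) = 5*(P - 4/6) = 5*(P - 1*⅔) = 5*(P - ⅔) = 5*(-⅔ + P) = -10/3 + 5*P)
4*W(13) = 4*(-10/3 + 5*13) = 4*(-10/3 + 65) = 4*(185/3) = 740/3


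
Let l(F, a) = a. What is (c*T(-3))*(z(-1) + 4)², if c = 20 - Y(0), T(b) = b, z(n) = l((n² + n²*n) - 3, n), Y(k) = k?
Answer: -540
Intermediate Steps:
z(n) = n
c = 20 (c = 20 - 1*0 = 20 + 0 = 20)
(c*T(-3))*(z(-1) + 4)² = (20*(-3))*(-1 + 4)² = -60*3² = -60*9 = -540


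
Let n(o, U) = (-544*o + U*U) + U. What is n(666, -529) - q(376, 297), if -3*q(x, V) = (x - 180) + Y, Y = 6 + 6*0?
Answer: -248774/3 ≈ -82925.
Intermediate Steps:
Y = 6 (Y = 6 + 0 = 6)
n(o, U) = U + U² - 544*o (n(o, U) = (-544*o + U²) + U = (U² - 544*o) + U = U + U² - 544*o)
q(x, V) = 58 - x/3 (q(x, V) = -((x - 180) + 6)/3 = -((-180 + x) + 6)/3 = -(-174 + x)/3 = 58 - x/3)
n(666, -529) - q(376, 297) = (-529 + (-529)² - 544*666) - (58 - ⅓*376) = (-529 + 279841 - 362304) - (58 - 376/3) = -82992 - 1*(-202/3) = -82992 + 202/3 = -248774/3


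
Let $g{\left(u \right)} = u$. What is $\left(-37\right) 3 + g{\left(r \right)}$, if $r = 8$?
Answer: $-103$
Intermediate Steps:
$\left(-37\right) 3 + g{\left(r \right)} = \left(-37\right) 3 + 8 = -111 + 8 = -103$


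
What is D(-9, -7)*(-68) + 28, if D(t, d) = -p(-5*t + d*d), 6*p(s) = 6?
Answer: 96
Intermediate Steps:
p(s) = 1 (p(s) = (⅙)*6 = 1)
D(t, d) = -1 (D(t, d) = -1*1 = -1)
D(-9, -7)*(-68) + 28 = -1*(-68) + 28 = 68 + 28 = 96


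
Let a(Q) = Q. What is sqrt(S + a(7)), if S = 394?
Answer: sqrt(401) ≈ 20.025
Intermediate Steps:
sqrt(S + a(7)) = sqrt(394 + 7) = sqrt(401)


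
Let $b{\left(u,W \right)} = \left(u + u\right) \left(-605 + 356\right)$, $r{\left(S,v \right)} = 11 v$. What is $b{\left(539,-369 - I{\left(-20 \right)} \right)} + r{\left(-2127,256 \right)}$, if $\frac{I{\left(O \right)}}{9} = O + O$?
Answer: $-265606$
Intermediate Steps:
$I{\left(O \right)} = 18 O$ ($I{\left(O \right)} = 9 \left(O + O\right) = 9 \cdot 2 O = 18 O$)
$b{\left(u,W \right)} = - 498 u$ ($b{\left(u,W \right)} = 2 u \left(-249\right) = - 498 u$)
$b{\left(539,-369 - I{\left(-20 \right)} \right)} + r{\left(-2127,256 \right)} = \left(-498\right) 539 + 11 \cdot 256 = -268422 + 2816 = -265606$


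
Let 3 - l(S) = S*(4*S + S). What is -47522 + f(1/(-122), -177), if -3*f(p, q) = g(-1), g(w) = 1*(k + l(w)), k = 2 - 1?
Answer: -142565/3 ≈ -47522.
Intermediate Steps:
l(S) = 3 - 5*S² (l(S) = 3 - S*(4*S + S) = 3 - S*5*S = 3 - 5*S²)
k = 1
g(w) = 4 - 5*w² (g(w) = 1*(1 + (3 - 5*w²)) = 1*(4 - 5*w²) = 4 - 5*w²)
f(p, q) = ⅓ (f(p, q) = -(4 - 5*(-1)²)/3 = -(4 - 5*1)/3 = -(4 - 5)/3 = -⅓*(-1) = ⅓)
-47522 + f(1/(-122), -177) = -47522 + ⅓ = -142565/3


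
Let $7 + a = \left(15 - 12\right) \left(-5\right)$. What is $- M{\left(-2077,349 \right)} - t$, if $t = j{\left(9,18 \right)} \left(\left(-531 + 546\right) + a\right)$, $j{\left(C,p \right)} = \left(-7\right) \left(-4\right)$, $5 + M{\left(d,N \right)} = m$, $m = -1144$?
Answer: $1345$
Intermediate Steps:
$a = -22$ ($a = -7 + \left(15 - 12\right) \left(-5\right) = -7 + 3 \left(-5\right) = -7 - 15 = -22$)
$M{\left(d,N \right)} = -1149$ ($M{\left(d,N \right)} = -5 - 1144 = -1149$)
$j{\left(C,p \right)} = 28$
$t = -196$ ($t = 28 \left(\left(-531 + 546\right) - 22\right) = 28 \left(15 - 22\right) = 28 \left(-7\right) = -196$)
$- M{\left(-2077,349 \right)} - t = \left(-1\right) \left(-1149\right) - -196 = 1149 + 196 = 1345$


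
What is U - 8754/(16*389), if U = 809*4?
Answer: 10066055/3112 ≈ 3234.6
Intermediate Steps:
U = 3236
U - 8754/(16*389) = 3236 - 8754/(16*389) = 3236 - 8754/6224 = 3236 - 8754*1/6224 = 3236 - 4377/3112 = 10066055/3112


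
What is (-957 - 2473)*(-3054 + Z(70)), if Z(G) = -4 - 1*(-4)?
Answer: 10475220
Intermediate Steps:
Z(G) = 0 (Z(G) = -4 + 4 = 0)
(-957 - 2473)*(-3054 + Z(70)) = (-957 - 2473)*(-3054 + 0) = -3430*(-3054) = 10475220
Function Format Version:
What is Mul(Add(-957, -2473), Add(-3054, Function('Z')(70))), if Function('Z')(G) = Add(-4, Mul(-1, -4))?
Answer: 10475220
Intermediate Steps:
Function('Z')(G) = 0 (Function('Z')(G) = Add(-4, 4) = 0)
Mul(Add(-957, -2473), Add(-3054, Function('Z')(70))) = Mul(Add(-957, -2473), Add(-3054, 0)) = Mul(-3430, -3054) = 10475220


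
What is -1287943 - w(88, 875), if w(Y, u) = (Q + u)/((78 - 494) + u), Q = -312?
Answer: -591166400/459 ≈ -1.2879e+6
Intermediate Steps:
w(Y, u) = (-312 + u)/(-416 + u) (w(Y, u) = (-312 + u)/((78 - 494) + u) = (-312 + u)/(-416 + u))
-1287943 - w(88, 875) = -1287943 - (-312 + 875)/(-416 + 875) = -1287943 - 563/459 = -591166400/459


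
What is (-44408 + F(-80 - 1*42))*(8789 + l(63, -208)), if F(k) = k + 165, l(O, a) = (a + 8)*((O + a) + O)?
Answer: -1117509985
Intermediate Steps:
l(O, a) = (8 + a)*(a + 2*O)
F(k) = 165 + k
(-44408 + F(-80 - 1*42))*(8789 + l(63, -208)) = (-44408 + (165 + (-80 - 1*42)))*(8789 + ((-208)² + 8*(-208) + 16*63 + 2*63*(-208))) = (-44408 + (165 + (-80 - 42)))*(8789 + (43264 - 1664 + 1008 - 26208)) = (-44408 + (165 - 122))*(8789 + 16400) = (-44408 + 43)*25189 = -44365*25189 = -1117509985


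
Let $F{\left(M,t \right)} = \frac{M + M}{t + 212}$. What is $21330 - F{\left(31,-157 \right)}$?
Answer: $\frac{1173088}{55} \approx 21329.0$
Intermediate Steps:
$F{\left(M,t \right)} = \frac{2 M}{212 + t}$
$21330 - F{\left(31,-157 \right)} = 21330 - 2 \cdot 31 \frac{1}{212 - 157} = 21330 - 2 \cdot 31 \cdot \frac{1}{55} = 21330 - \frac{62}{55} = \frac{1173088}{55}$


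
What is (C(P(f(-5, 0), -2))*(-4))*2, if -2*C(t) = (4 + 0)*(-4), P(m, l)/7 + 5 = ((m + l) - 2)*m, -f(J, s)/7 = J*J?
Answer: -64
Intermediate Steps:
f(J, s) = -7*J² (f(J, s) = -7*J*J = -7*J²)
P(m, l) = -35 + 7*m*(-2 + l + m) (P(m, l) = -35 + 7*(((m + l) - 2)*m) = -35 + 7*(((l + m) - 2)*m) = -35 + 7*((-2 + l + m)*m) = -35 + 7*(m*(-2 + l + m)) = -35 + 7*m*(-2 + l + m))
C(t) = 8 (C(t) = -(4 + 0)*(-4)/2 = -2*(-4) = -½*(-16) = 8)
(C(P(f(-5, 0), -2))*(-4))*2 = (8*(-4))*2 = -32*2 = -64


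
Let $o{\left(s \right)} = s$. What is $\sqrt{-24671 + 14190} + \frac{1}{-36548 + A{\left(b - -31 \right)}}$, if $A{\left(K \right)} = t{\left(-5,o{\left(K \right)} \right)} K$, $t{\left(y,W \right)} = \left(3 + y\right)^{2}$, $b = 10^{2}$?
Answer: $- \frac{1}{36024} + i \sqrt{10481} \approx -2.7759 \cdot 10^{-5} + 102.38 i$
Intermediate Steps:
$b = 100$
$A{\left(K \right)} = 4 K$ ($A{\left(K \right)} = \left(3 - 5\right)^{2} K = \left(-2\right)^{2} K = 4 K$)
$\sqrt{-24671 + 14190} + \frac{1}{-36548 + A{\left(b - -31 \right)}} = \sqrt{-24671 + 14190} + \frac{1}{-36548 + 4 \left(100 - -31\right)} = \sqrt{-10481} + \frac{1}{-36548 + 4 \left(100 + 31\right)} = i \sqrt{10481} + \frac{1}{-36548 + 4 \cdot 131} = i \sqrt{10481} + \frac{1}{-36548 + 524} = i \sqrt{10481} + \frac{1}{-36024} = i \sqrt{10481} - \frac{1}{36024} = - \frac{1}{36024} + i \sqrt{10481}$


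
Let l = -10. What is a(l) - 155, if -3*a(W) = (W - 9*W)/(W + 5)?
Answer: -449/3 ≈ -149.67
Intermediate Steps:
a(W) = 8*W/(3*(5 + W)) (a(W) = -(W - 9*W)/(3*(W + 5)) = -(-8*W)/(3*(5 + W)) = -(-8)*W/(3*(5 + W)) = 8*W/(3*(5 + W)))
a(l) - 155 = (8/3)*(-10)/(5 - 10) - 155 = (8/3)*(-10)/(-5) - 155 = (8/3)*(-10)*(-1/5) - 155 = 16/3 - 155 = -449/3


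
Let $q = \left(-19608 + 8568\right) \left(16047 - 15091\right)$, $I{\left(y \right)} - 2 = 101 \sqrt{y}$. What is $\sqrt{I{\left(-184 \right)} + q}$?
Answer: $\sqrt{-10554238 + 202 i \sqrt{46}} \approx 0.21 + 3248.7 i$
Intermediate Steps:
$I{\left(y \right)} = 2 + 101 \sqrt{y}$
$q = -10554240$ ($q = \left(-11040\right) 956 = -10554240$)
$\sqrt{I{\left(-184 \right)} + q} = \sqrt{\left(2 + 101 \sqrt{-184}\right) - 10554240} = \sqrt{\left(2 + 101 \cdot 2 i \sqrt{46}\right) - 10554240} = \sqrt{\left(2 + 202 i \sqrt{46}\right) - 10554240} = \sqrt{-10554238 + 202 i \sqrt{46}}$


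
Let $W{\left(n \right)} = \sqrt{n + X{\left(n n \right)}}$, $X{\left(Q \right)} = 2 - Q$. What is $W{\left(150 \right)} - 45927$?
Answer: $-45927 + 2 i \sqrt{5587} \approx -45927.0 + 149.49 i$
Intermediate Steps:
$W{\left(n \right)} = \sqrt{2 + n - n^{2}}$ ($W{\left(n \right)} = \sqrt{n - \left(-2 + n n\right)} = \sqrt{n - \left(-2 + n^{2}\right)} = \sqrt{2 + n - n^{2}}$)
$W{\left(150 \right)} - 45927 = \sqrt{2 + 150 - 150^{2}} - 45927 = \sqrt{2 + 150 - 22500} - 45927 = \sqrt{-22348} - 45927 = 2 i \sqrt{5587} - 45927 = -45927 + 2 i \sqrt{5587}$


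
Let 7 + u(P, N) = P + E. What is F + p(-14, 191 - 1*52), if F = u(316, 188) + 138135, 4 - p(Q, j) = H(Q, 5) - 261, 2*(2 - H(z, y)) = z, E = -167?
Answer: 138533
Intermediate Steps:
H(z, y) = 2 - z/2
p(Q, j) = 263 + Q/2 (p(Q, j) = 4 - ((2 - Q/2) - 261) = 4 - (-259 - Q/2) = 4 + (259 + Q/2) = 263 + Q/2)
u(P, N) = -174 + P (u(P, N) = -7 + (P - 167) = -7 + (-167 + P) = -174 + P)
F = 138277 (F = (-174 + 316) + 138135 = 142 + 138135 = 138277)
F + p(-14, 191 - 1*52) = 138277 + (263 + (½)*(-14)) = 138277 + (263 - 7) = 138277 + 256 = 138533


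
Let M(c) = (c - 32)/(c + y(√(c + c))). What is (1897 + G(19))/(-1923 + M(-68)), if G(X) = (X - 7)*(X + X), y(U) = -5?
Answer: -171769/140279 ≈ -1.2245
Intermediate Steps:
G(X) = 2*X*(-7 + X) (G(X) = (-7 + X)*(2*X) = 2*X*(-7 + X))
M(c) = (-32 + c)/(-5 + c) (M(c) = (c - 32)/(c - 5) = (-32 + c)/(-5 + c))
(1897 + G(19))/(-1923 + M(-68)) = (1897 + 2*19*(-7 + 19))/(-1923 + (-32 - 68)/(-5 - 68)) = (1897 + 2*19*12)/(-1923 - 100/(-73)) = (1897 + 456)/(-1923 - 1/73*(-100)) = 2353/(-1923 + 100/73) = 2353/(-140279/73) = 2353*(-73/140279) = -171769/140279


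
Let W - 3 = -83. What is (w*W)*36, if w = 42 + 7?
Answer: -141120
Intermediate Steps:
w = 49
W = -80 (W = 3 - 83 = -80)
(w*W)*36 = (49*(-80))*36 = -3920*36 = -141120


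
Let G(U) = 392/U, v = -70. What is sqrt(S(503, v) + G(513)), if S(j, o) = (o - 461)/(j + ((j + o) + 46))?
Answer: sqrt(6299369934)/167922 ≈ 0.47265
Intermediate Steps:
S(j, o) = (-461 + o)/(46 + o + 2*j) (S(j, o) = (-461 + o)/(j + (46 + j + o)) = (-461 + o)/(46 + o + 2*j))
sqrt(S(503, v) + G(513)) = sqrt((-461 - 70)/(46 - 70 + 2*503) + 392/513) = sqrt(-531/(46 - 70 + 1006) + 392*(1/513)) = sqrt(-531/982 + 392/513) = sqrt(112541/503766) = sqrt(6299369934)/167922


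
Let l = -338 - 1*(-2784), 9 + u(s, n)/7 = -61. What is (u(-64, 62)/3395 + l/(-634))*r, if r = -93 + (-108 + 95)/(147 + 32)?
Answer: 2050329540/5504071 ≈ 372.51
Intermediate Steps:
u(s, n) = -490 (u(s, n) = -63 + 7*(-61) = -63 - 427 = -490)
r = -16660/179 (r = -93 - 13/179 = -16660/179 ≈ -93.073)
l = 2446 (l = -338 + 2784 = 2446)
(u(-64, 62)/3395 + l/(-634))*r = (-490/3395 + 2446/(-634))*(-16660/179) = (-490*1/3395 + 2446*(-1/634))*(-16660/179) = (-14/97 - 1223/317)*(-16660/179) = -123069/30749*(-16660/179) = 2050329540/5504071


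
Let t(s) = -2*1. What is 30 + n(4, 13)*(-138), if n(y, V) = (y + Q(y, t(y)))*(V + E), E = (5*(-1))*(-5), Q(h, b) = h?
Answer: -41922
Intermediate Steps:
t(s) = -2
E = 25 (E = -5*(-5) = 25)
n(y, V) = 2*y*(25 + V) (n(y, V) = (y + y)*(V + 25) = (2*y)*(25 + V) = 2*y*(25 + V))
30 + n(4, 13)*(-138) = 30 + (2*4*(25 + 13))*(-138) = 30 + (2*4*38)*(-138) = 30 + 304*(-138) = 30 - 41952 = -41922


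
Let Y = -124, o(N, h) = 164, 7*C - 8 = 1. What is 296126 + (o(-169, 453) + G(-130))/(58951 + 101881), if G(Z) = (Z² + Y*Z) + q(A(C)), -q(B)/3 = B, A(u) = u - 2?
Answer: 333385990127/1125824 ≈ 2.9613e+5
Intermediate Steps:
C = 9/7 (C = 8/7 + (⅐)*1 = 8/7 + ⅐ = 9/7 ≈ 1.2857)
A(u) = -2 + u
q(B) = -3*B
G(Z) = 15/7 + Z² - 124*Z (G(Z) = (Z² - 124*Z) - 3*(-2 + 9/7) = (Z² - 124*Z) - 3*(-5/7) = (Z² - 124*Z) + 15/7 = 15/7 + Z² - 124*Z)
296126 + (o(-169, 453) + G(-130))/(58951 + 101881) = 296126 + (164 + (15/7 + (-130)² - 124*(-130)))/(58951 + 101881) = 296126 + (164 + (15/7 + 16900 + 16120))/160832 = 296126 + (164 + 231155/7)*(1/160832) = 296126 + (232303/7)*(1/160832) = 296126 + 232303/1125824 = 333385990127/1125824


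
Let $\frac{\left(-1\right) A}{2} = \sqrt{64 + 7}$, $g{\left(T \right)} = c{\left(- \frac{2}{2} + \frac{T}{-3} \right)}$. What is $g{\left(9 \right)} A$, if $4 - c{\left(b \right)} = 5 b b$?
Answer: $152 \sqrt{71} \approx 1280.8$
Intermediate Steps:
$c{\left(b \right)} = 4 - 5 b^{2}$ ($c{\left(b \right)} = 4 - 5 b b = 4 - 5 b^{2}$)
$g{\left(T \right)} = 4 - 5 \left(-1 - \frac{T}{3}\right)^{2}$ ($g{\left(T \right)} = 4 - 5 \left(- \frac{2}{2} + \frac{T}{-3}\right)^{2} = 4 - 5 \left(\left(-2\right) \frac{1}{2} + T \left(- \frac{1}{3}\right)\right)^{2} = 4 - 5 \left(-1 - \frac{T}{3}\right)^{2}$)
$A = - 2 \sqrt{71}$ ($A = - 2 \sqrt{64 + 7} = - 2 \sqrt{71} \approx -16.852$)
$g{\left(9 \right)} A = \left(4 - \frac{5 \left(3 + 9\right)^{2}}{9}\right) \left(- 2 \sqrt{71}\right) = \left(4 - \frac{5 \cdot 12^{2}}{9}\right) \left(- 2 \sqrt{71}\right) = \left(4 - 80\right) \left(- 2 \sqrt{71}\right) = - 76 \left(- 2 \sqrt{71}\right) = 152 \sqrt{71}$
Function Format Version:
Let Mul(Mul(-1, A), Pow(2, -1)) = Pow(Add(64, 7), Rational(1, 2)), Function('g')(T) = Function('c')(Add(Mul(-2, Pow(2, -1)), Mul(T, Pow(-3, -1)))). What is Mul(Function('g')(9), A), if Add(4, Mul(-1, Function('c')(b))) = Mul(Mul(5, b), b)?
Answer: Mul(152, Pow(71, Rational(1, 2))) ≈ 1280.8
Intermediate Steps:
Function('c')(b) = Add(4, Mul(-5, Pow(b, 2))) (Function('c')(b) = Add(4, Mul(-1, Mul(Mul(5, b), b))) = Add(4, Mul(-1, Mul(5, Pow(b, 2)))) = Add(4, Mul(-5, Pow(b, 2))))
Function('g')(T) = Add(4, Mul(-5, Pow(Add(-1, Mul(Rational(-1, 3), T)), 2))) (Function('g')(T) = Add(4, Mul(-5, Pow(Add(Mul(-2, Pow(2, -1)), Mul(T, Pow(-3, -1))), 2))) = Add(4, Mul(-5, Pow(Add(Mul(-2, Rational(1, 2)), Mul(T, Rational(-1, 3))), 2))) = Add(4, Mul(-5, Pow(Add(-1, Mul(Rational(-1, 3), T)), 2))))
A = Mul(-2, Pow(71, Rational(1, 2))) (A = Mul(-2, Pow(Add(64, 7), Rational(1, 2))) = Mul(-2, Pow(71, Rational(1, 2))) ≈ -16.852)
Mul(Function('g')(9), A) = Mul(Add(4, Mul(Rational(-5, 9), Pow(Add(3, 9), 2))), Mul(-2, Pow(71, Rational(1, 2)))) = Mul(Add(4, Mul(Rational(-5, 9), Pow(12, 2))), Mul(-2, Pow(71, Rational(1, 2)))) = Mul(Add(4, Mul(Rational(-5, 9), 144)), Mul(-2, Pow(71, Rational(1, 2)))) = Mul(Add(4, -80), Mul(-2, Pow(71, Rational(1, 2)))) = Mul(-76, Mul(-2, Pow(71, Rational(1, 2)))) = Mul(152, Pow(71, Rational(1, 2)))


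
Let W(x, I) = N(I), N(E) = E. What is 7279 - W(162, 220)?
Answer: 7059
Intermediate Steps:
W(x, I) = I
7279 - W(162, 220) = 7279 - 1*220 = 7279 - 220 = 7059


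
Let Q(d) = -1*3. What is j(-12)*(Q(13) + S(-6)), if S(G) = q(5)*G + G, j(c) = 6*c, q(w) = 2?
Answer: 1512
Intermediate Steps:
Q(d) = -3
S(G) = 3*G (S(G) = 2*G + G = 3*G)
j(-12)*(Q(13) + S(-6)) = (6*(-12))*(-3 + 3*(-6)) = -72*(-3 - 18) = -72*(-21) = 1512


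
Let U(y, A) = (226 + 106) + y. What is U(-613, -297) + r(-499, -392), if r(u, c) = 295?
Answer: 14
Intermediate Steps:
U(y, A) = 332 + y
U(-613, -297) + r(-499, -392) = (332 - 613) + 295 = -281 + 295 = 14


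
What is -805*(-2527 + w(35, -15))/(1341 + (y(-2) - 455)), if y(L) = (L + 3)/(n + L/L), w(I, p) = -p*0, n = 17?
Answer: 36616230/15949 ≈ 2295.8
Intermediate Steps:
w(I, p) = 0
y(L) = ⅙ + L/18 (y(L) = (L + 3)/(17 + L/L) = (3 + L)/(17 + 1) = (3 + L)/18 = (3 + L)*(1/18) = ⅙ + L/18)
-805*(-2527 + w(35, -15))/(1341 + (y(-2) - 455)) = -805*(-2527 + 0)/(1341 + ((⅙ + (1/18)*(-2)) - 455)) = -(-2034235)/(1341 + ((⅙ - ⅑) - 455)) = -(-2034235)/(1341 + (1/18 - 455)) = -(-2034235)/(1341 - 8189/18) = -(-2034235)/15949/18 = -(-2034235)*18/15949 = -805*(-45486/15949) = 36616230/15949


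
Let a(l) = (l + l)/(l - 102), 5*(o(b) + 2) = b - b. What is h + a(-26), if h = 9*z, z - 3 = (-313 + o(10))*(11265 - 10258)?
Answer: -91354163/32 ≈ -2.8548e+6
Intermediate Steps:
o(b) = -2 (o(b) = -2 + (b - b)/5 = -2 + (⅕)*0 = -2 + 0 = -2)
a(l) = 2*l/(-102 + l) (a(l) = (2*l)/(-102 + l) = 2*l/(-102 + l))
z = -317202 (z = 3 + (-313 - 2)*(11265 - 10258) = 3 - 315*1007 = 3 - 317205 = -317202)
h = -2854818 (h = 9*(-317202) = -2854818)
h + a(-26) = -2854818 + 2*(-26)/(-102 - 26) = -2854818 + 2*(-26)/(-128) = -2854818 + 2*(-26)*(-1/128) = -2854818 + 13/32 = -91354163/32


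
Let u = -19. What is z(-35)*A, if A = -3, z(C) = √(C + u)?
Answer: -9*I*√6 ≈ -22.045*I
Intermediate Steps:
z(C) = √(-19 + C) (z(C) = √(C - 19) = √(-19 + C))
z(-35)*A = √(-19 - 35)*(-3) = √(-54)*(-3) = (3*I*√6)*(-3) = -9*I*√6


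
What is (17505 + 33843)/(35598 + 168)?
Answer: 8558/5961 ≈ 1.4357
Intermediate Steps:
(17505 + 33843)/(35598 + 168) = 51348/35766 = 51348*(1/35766) = 8558/5961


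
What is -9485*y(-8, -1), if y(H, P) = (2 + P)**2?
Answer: -9485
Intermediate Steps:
-9485*y(-8, -1) = -9485*(2 - 1)**2 = -9485*1**2 = -9485*1 = -9485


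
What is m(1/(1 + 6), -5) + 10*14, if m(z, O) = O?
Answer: 135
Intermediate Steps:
m(1/(1 + 6), -5) + 10*14 = -5 + 10*14 = -5 + 140 = 135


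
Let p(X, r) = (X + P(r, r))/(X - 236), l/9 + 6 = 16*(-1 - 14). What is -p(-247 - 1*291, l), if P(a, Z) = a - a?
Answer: -269/387 ≈ -0.69509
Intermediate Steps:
l = -2214 (l = -54 + 9*(16*(-1 - 14)) = -54 + 9*(16*(-15)) = -54 + 9*(-240) = -54 - 2160 = -2214)
P(a, Z) = 0
p(X, r) = X/(-236 + X) (p(X, r) = (X + 0)/(X - 236) = X/(-236 + X))
-p(-247 - 1*291, l) = -(-247 - 1*291)/(-236 + (-247 - 1*291)) = -(-247 - 291)/(-236 + (-247 - 291)) = -(-538)/(-236 - 538) = -(-538)/(-774) = -(-538)*(-1)/774 = -1*269/387 = -269/387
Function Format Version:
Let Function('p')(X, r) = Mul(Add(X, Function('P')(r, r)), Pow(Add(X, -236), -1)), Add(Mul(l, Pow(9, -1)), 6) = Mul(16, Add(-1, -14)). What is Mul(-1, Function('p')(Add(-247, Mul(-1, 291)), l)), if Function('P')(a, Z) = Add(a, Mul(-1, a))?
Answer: Rational(-269, 387) ≈ -0.69509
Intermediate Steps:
l = -2214 (l = Add(-54, Mul(9, Mul(16, Add(-1, -14)))) = Add(-54, Mul(9, Mul(16, -15))) = Add(-54, Mul(9, -240)) = Add(-54, -2160) = -2214)
Function('P')(a, Z) = 0
Function('p')(X, r) = Mul(X, Pow(Add(-236, X), -1)) (Function('p')(X, r) = Mul(Add(X, 0), Pow(Add(X, -236), -1)) = Mul(X, Pow(Add(-236, X), -1)))
Mul(-1, Function('p')(Add(-247, Mul(-1, 291)), l)) = Mul(-1, Mul(Add(-247, Mul(-1, 291)), Pow(Add(-236, Add(-247, Mul(-1, 291))), -1))) = Mul(-1, Mul(Add(-247, -291), Pow(Add(-236, Add(-247, -291)), -1))) = Mul(-1, Mul(-538, Pow(Add(-236, -538), -1))) = Mul(-1, Mul(-538, Pow(-774, -1))) = Mul(-1, Mul(-538, Rational(-1, 774))) = Mul(-1, Rational(269, 387)) = Rational(-269, 387)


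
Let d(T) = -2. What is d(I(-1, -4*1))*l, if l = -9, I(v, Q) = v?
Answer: 18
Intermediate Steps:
d(I(-1, -4*1))*l = -2*(-9) = 18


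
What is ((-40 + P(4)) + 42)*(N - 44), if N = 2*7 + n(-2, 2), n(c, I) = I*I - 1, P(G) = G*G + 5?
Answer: -621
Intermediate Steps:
P(G) = 5 + G**2 (P(G) = G**2 + 5 = 5 + G**2)
n(c, I) = -1 + I**2 (n(c, I) = I**2 - 1 = -1 + I**2)
N = 17 (N = 2*7 + (-1 + 2**2) = 14 + (-1 + 4) = 14 + 3 = 17)
((-40 + P(4)) + 42)*(N - 44) = ((-40 + (5 + 4**2)) + 42)*(17 - 44) = ((-40 + (5 + 16)) + 42)*(-27) = ((-40 + 21) + 42)*(-27) = (-19 + 42)*(-27) = 23*(-27) = -621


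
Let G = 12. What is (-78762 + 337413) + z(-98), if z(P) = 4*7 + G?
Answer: 258691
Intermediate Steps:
z(P) = 40 (z(P) = 4*7 + 12 = 28 + 12 = 40)
(-78762 + 337413) + z(-98) = (-78762 + 337413) + 40 = 258651 + 40 = 258691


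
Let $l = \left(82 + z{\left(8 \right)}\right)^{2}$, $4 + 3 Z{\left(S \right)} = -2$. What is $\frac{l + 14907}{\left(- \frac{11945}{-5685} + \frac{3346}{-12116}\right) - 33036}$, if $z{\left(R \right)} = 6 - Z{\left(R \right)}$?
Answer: $- \frac{158470973622}{227537613695} \approx -0.69646$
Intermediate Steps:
$Z{\left(S \right)} = -2$ ($Z{\left(S \right)} = - \frac{4}{3} + \frac{1}{3} \left(-2\right) = - \frac{4}{3} - \frac{2}{3} = -2$)
$z{\left(R \right)} = 8$ ($z{\left(R \right)} = 6 - -2 = 6 + 2 = 8$)
$l = 8100$ ($l = \left(82 + 8\right)^{2} = 90^{2} = 8100$)
$\frac{l + 14907}{\left(- \frac{11945}{-5685} + \frac{3346}{-12116}\right) - 33036} = \frac{8100 + 14907}{\left(- \frac{11945}{-5685} + \frac{3346}{-12116}\right) - 33036} = \frac{23007}{\left(\left(-11945\right) \left(- \frac{1}{5685}\right) + 3346 \left(- \frac{1}{12116}\right)\right) - 33036} = \frac{23007}{\left(\frac{2389}{1137} - \frac{1673}{6058}\right) - 33036} = \frac{23007}{\frac{12570361}{6887946} - 33036} = \frac{23007}{- \frac{227537613695}{6887946}} = 23007 \left(- \frac{6887946}{227537613695}\right) = - \frac{158470973622}{227537613695}$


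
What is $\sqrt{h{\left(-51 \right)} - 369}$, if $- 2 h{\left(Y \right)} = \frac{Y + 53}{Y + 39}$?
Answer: $\frac{i \sqrt{13281}}{6} \approx 19.207 i$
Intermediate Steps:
$h{\left(Y \right)} = - \frac{53 + Y}{2 \left(39 + Y\right)}$ ($h{\left(Y \right)} = - \frac{\left(Y + 53\right) \frac{1}{Y + 39}}{2} = - \frac{\left(53 + Y\right) \frac{1}{39 + Y}}{2} = - \frac{\frac{1}{39 + Y} \left(53 + Y\right)}{2} = - \frac{53 + Y}{2 \left(39 + Y\right)}$)
$\sqrt{h{\left(-51 \right)} - 369} = \sqrt{\frac{-53 - -51}{2 \left(39 - 51\right)} - 369} = \sqrt{\frac{-53 + 51}{2 \left(-12\right)} - 369} = \sqrt{\frac{1}{2} \left(- \frac{1}{12}\right) \left(-2\right) - 369} = \sqrt{\frac{1}{12} - 369} = \sqrt{- \frac{4427}{12}} = \frac{i \sqrt{13281}}{6}$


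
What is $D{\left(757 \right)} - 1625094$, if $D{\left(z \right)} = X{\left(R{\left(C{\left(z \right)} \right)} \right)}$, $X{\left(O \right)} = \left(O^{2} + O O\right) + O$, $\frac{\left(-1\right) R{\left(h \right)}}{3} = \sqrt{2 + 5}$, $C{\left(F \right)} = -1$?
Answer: $-1624968 - 3 \sqrt{7} \approx -1.625 \cdot 10^{6}$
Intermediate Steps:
$R{\left(h \right)} = - 3 \sqrt{7}$ ($R{\left(h \right)} = - 3 \sqrt{2 + 5} = - 3 \sqrt{7}$)
$X{\left(O \right)} = O + 2 O^{2}$ ($X{\left(O \right)} = \left(O^{2} + O^{2}\right) + O = 2 O^{2} + O = O + 2 O^{2}$)
$D{\left(z \right)} = - 3 \sqrt{7} \left(1 - 6 \sqrt{7}\right)$ ($D{\left(z \right)} = - 3 \sqrt{7} \left(1 + 2 \left(- 3 \sqrt{7}\right)\right) = - 3 \sqrt{7} \left(1 - 6 \sqrt{7}\right)$)
$D{\left(757 \right)} - 1625094 = \left(126 - 3 \sqrt{7}\right) - 1625094 = -1624968 - 3 \sqrt{7}$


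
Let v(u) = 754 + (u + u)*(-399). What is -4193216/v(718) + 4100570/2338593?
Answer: 6076306372394/669083150265 ≈ 9.0815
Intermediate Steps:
v(u) = 754 - 798*u (v(u) = 754 + (2*u)*(-399) = 754 - 798*u)
-4193216/v(718) + 4100570/2338593 = -4193216/(754 - 798*718) + 4100570/2338593 = -4193216/(754 - 572964) + 4100570*(1/2338593) = -4193216/(-572210) + 4100570/2338593 = -4193216*(-1/572210) + 4100570/2338593 = 2096608/286105 + 4100570/2338593 = 6076306372394/669083150265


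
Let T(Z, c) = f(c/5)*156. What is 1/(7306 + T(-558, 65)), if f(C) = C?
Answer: 1/9334 ≈ 0.00010714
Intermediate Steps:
T(Z, c) = 156*c/5 (T(Z, c) = (c/5)*156 = 156*c/5)
1/(7306 + T(-558, 65)) = 1/(7306 + (156/5)*65) = 1/(7306 + 2028) = 1/9334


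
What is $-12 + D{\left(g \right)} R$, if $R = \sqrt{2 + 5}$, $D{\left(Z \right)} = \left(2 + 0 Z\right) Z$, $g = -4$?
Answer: $-12 - 8 \sqrt{7} \approx -33.166$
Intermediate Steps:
$D{\left(Z \right)} = 2 Z$ ($D{\left(Z \right)} = \left(2 + 0\right) Z = 2 Z$)
$R = \sqrt{7} \approx 2.6458$
$-12 + D{\left(g \right)} R = -12 + 2 \left(-4\right) \sqrt{7} = -12 - 8 \sqrt{7}$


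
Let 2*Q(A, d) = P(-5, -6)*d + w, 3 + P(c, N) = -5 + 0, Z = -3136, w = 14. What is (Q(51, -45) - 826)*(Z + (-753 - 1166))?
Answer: 3230145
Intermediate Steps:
P(c, N) = -8 (P(c, N) = -3 + (-5 + 0) = -3 - 5 = -8)
Q(A, d) = 7 - 4*d (Q(A, d) = (-8*d + 14)/2 = (14 - 8*d)/2 = 7 - 4*d)
(Q(51, -45) - 826)*(Z + (-753 - 1166)) = ((7 - 4*(-45)) - 826)*(-3136 + (-753 - 1166)) = ((7 + 180) - 826)*(-3136 - 1919) = (187 - 826)*(-5055) = -639*(-5055) = 3230145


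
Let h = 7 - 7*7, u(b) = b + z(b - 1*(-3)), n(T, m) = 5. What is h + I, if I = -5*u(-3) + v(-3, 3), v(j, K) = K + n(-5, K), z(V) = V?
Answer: -19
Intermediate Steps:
v(j, K) = 5 + K (v(j, K) = K + 5 = 5 + K)
u(b) = 3 + 2*b (u(b) = b + (b - 1*(-3)) = b + (b + 3) = b + (3 + b) = 3 + 2*b)
I = 23 (I = -5*(3 + 2*(-3)) + (5 + 3) = -5*(3 - 6) + 8 = -5*(-3) + 8 = 15 + 8 = 23)
h = -42 (h = 7 - 49 = -42)
h + I = -42 + 23 = -19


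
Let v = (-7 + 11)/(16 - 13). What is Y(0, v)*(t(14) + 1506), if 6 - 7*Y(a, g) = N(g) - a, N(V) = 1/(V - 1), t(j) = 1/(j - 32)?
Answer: 27107/42 ≈ 645.40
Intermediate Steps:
t(j) = 1/(-32 + j)
N(V) = 1/(-1 + V)
v = 4/3 ≈ 1.3333
Y(a, g) = 6/7 - 1/(7*(-1 + g)) + a/7 (Y(a, g) = 6/7 - (1/(-1 + g) - a)/7 = 6/7 + (-1/(7*(-1 + g)) + a/7) = 6/7 - 1/(7*(-1 + g)) + a/7)
Y(0, v)*(t(14) + 1506) = ((-1 + (-1 + 4/3)*(6 + 0))/(7*(-1 + 4/3)))*(1/(-32 + 14) + 1506) = ((-1 + (⅓)*6)/(7*(⅓)))*(1/(-18) + 1506) = ((⅐)*3*(-1 + 2))*(-1/18 + 1506) = ((⅐)*3*1)*(27107/18) = (3/7)*(27107/18) = 27107/42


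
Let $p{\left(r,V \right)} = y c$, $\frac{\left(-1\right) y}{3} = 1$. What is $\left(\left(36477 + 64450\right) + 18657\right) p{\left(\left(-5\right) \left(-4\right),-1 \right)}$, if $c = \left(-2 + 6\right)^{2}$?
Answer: $-5740032$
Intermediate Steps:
$y = -3$ ($y = \left(-3\right) 1 = -3$)
$c = 16$ ($c = 4^{2} = 16$)
$p{\left(r,V \right)} = -48$ ($p{\left(r,V \right)} = \left(-3\right) 16 = -48$)
$\left(\left(36477 + 64450\right) + 18657\right) p{\left(\left(-5\right) \left(-4\right),-1 \right)} = \left(\left(36477 + 64450\right) + 18657\right) \left(-48\right) = \left(100927 + 18657\right) \left(-48\right) = 119584 \left(-48\right) = -5740032$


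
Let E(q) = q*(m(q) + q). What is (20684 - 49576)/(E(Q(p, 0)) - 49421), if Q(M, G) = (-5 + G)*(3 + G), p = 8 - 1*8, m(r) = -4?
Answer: 7223/12284 ≈ 0.58800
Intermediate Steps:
p = 0 (p = 8 - 8 = 0)
E(q) = q*(-4 + q)
(20684 - 49576)/(E(Q(p, 0)) - 49421) = (20684 - 49576)/((-15 + 0² - 2*0)*(-4 + (-15 + 0² - 2*0)) - 49421) = -28892/((-15 + 0 + 0)*(-4 + (-15 + 0 + 0)) - 49421) = -28892/(-15*(-4 - 15) - 49421) = -28892/(-15*(-19) - 49421) = -28892/(285 - 49421) = -28892/(-49136) = -28892*(-1/49136) = 7223/12284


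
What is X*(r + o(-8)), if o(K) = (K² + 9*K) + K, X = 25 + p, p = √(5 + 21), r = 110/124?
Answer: -23425/62 - 937*√26/62 ≈ -454.88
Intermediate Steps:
r = 55/62 (r = 110*(1/124) = 55/62 ≈ 0.88710)
p = √26 ≈ 5.0990
X = 25 + √26 ≈ 30.099
o(K) = K² + 10*K
X*(r + o(-8)) = (25 + √26)*(55/62 - 8*(10 - 8)) = (25 + √26)*(55/62 - 8*2) = (25 + √26)*(55/62 - 16) = (25 + √26)*(-937/62) = -23425/62 - 937*√26/62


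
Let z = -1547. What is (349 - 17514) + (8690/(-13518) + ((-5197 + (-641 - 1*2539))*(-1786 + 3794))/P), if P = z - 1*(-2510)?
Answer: -8348999692/241071 ≈ -34633.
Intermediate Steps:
P = 963 (P = -1547 - 1*(-2510) = -1547 + 2510 = 963)
(349 - 17514) + (8690/(-13518) + ((-5197 + (-641 - 1*2539))*(-1786 + 3794))/P) = (349 - 17514) + (8690/(-13518) + ((-5197 + (-641 - 1*2539))*(-1786 + 3794))/963) = -17165 + (8690*(-1/13518) + ((-5197 + (-641 - 2539))*2008)*(1/963)) = -17165 + (-4345/6759 + ((-5197 - 3180)*2008)*(1/963)) = -17165 + (-4345/6759 - 8377*2008*(1/963)) = -17165 + (-4345/6759 - 16821016*1/963) = -17165 + (-4345/6759 - 16821016/963) = -17165 - 4211015977/241071 = -8348999692/241071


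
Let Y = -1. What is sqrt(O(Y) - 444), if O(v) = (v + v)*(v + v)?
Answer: 2*I*sqrt(110) ≈ 20.976*I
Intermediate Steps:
O(v) = 4*v**2 (O(v) = (2*v)*(2*v) = 4*v**2)
sqrt(O(Y) - 444) = sqrt(4*(-1)**2 - 444) = sqrt(4*1 - 444) = sqrt(4 - 444) = sqrt(-440) = 2*I*sqrt(110)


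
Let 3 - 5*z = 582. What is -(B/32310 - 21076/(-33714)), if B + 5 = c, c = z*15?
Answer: -17284327/30258315 ≈ -0.57123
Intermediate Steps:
z = -579/5 (z = 3/5 - 1/5*582 = 3/5 - 582/5 = -579/5 ≈ -115.80)
c = -1737 (c = -579/5*15 = -1737)
B = -1742 (B = -5 - 1737 = -1742)
-(B/32310 - 21076/(-33714)) = -(-1742/32310 - 21076/(-33714)) = -(-1742*1/32310 - 21076*(-1/33714)) = -(-871/16155 + 10538/16857) = -1*17284327/30258315 = -17284327/30258315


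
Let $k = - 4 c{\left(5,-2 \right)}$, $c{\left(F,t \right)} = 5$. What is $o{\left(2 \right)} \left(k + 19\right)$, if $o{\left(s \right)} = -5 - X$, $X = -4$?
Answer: $1$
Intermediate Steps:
$o{\left(s \right)} = -1$ ($o{\left(s \right)} = -5 - -4 = -5 + 4 = -1$)
$k = -20$ ($k = \left(-4\right) 5 = -20$)
$o{\left(2 \right)} \left(k + 19\right) = - (-20 + 19) = \left(-1\right) \left(-1\right) = 1$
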